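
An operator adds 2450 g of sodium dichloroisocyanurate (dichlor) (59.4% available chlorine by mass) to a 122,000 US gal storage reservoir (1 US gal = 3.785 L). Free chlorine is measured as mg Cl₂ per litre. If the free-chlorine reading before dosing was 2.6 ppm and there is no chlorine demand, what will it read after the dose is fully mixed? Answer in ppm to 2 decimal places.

Volume: 122,000 US gal × 3.785 L/gal = 461,770 L.
Available chlorine delivered: 2450 g × 0.594 = 1455 g as Cl₂.
Concentration rise: 1455 g / 461,770 L = 3.152 mg/L = 3.15 ppm.
Final FC: 2.6 + 3.15 = 5.75 ppm.

5.75 ppm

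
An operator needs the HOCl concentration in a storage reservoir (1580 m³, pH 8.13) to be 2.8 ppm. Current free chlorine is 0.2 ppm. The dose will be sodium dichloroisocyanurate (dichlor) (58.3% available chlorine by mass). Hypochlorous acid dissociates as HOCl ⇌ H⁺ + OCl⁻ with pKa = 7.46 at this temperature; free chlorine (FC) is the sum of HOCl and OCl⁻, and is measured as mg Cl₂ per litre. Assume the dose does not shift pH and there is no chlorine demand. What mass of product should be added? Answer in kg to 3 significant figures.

42.5 kg

Volume: 1580 m³ = 1,580,000 L.
[OCl⁻]/[HOCl] = 10^(pH − pKa) = 10^(8.13 − 7.46) = 4.677; fraction as HOCl = 1/(1 + 4.677) = 0.1761.
Free chlorine required for 2.8 ppm HOCl: 2.8 / 0.1761 = 15.9 ppm.
FC to add: 15.9 − 0.2 = 15.7 mg/L as Cl₂.
Cl₂ equivalent: 15.7 mg/L × 1,580,000 L = 24,800 g.
Product at 58.3% available Cl: 24,800 / 0.583 = 42,540 g.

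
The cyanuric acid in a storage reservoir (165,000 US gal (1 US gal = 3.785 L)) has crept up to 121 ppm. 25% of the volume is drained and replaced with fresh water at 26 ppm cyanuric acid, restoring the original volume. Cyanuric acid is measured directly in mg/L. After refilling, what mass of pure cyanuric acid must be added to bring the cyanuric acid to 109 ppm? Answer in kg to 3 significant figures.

Volume: 165,000 US gal × 3.785 L/gal = 624,525 L.
After draining 25% and refilling: 121 × 0.75 + 26 × 0.25 = 97.25 ppm.
Deficit to target: 109 − 97.25 = 11.75 mg/L.
Mass: 11.75 mg/L × 624,525 L = 7338 g cyanuric acid.

7.34 kg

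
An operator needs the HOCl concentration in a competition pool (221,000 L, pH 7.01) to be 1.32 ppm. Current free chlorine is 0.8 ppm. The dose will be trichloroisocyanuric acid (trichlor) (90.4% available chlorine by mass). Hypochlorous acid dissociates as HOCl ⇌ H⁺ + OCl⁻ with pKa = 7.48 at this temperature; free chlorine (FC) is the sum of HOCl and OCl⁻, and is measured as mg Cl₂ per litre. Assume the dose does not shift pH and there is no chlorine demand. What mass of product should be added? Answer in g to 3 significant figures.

236 g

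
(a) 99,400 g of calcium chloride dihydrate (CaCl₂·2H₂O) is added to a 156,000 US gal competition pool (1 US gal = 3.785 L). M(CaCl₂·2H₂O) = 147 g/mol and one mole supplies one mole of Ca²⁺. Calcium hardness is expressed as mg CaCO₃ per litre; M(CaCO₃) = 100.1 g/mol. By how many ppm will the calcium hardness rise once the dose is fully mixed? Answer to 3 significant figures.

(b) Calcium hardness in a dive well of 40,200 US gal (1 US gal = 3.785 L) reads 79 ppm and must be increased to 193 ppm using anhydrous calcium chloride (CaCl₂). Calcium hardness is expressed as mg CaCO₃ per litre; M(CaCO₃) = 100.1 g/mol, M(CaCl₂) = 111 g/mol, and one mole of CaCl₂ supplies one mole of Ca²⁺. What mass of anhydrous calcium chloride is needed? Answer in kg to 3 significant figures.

(a) 115 ppm; (b) 19.2 kg

(a) Volume: 156,000 US gal × 3.785 L/gal = 590,460 L.
(a) Moles of Ca²⁺: 99,400 g ÷ 147 g/mol = 676.2 mol.
(a) As CaCO₃: 676.2 mol × 100.1 g/mol = 67,690 g.
(a) Rise: 67,690 g / 590,460 L × 1000 = 114.6 mg/L.

(b) Volume: 40,200 US gal × 3.785 L/gal = 152,157 L.
(b) Hardness to add: (193 − 79) = 114 mg/L as CaCO₃ × 152,157 L = 17,350 g as CaCO₃.
(b) Moles of Ca²⁺ (1 mol Ca²⁺ ≡ 1 mol CaCO₃): 17,350 / 100.1 g/mol = 173.3 mol.
(b) Mass of CaCl₂: 173.3 × 111 = 19,230 g.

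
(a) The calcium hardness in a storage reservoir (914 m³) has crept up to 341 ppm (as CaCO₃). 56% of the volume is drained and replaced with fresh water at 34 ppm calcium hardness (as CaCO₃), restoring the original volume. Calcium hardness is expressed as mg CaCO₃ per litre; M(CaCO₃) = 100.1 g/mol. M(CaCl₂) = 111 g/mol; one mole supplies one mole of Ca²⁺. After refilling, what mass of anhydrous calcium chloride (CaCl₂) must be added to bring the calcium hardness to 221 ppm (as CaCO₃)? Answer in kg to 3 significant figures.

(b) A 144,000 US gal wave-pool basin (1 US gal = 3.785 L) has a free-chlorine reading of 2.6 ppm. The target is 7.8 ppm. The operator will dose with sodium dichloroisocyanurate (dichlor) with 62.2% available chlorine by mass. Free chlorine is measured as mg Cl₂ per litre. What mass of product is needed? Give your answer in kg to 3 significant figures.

(a) 52.6 kg; (b) 4.56 kg

(a) Volume: 914 m³ = 914,000 L.
(a) After draining 56% and refilling: 341 × 0.44 + 34 × 0.56 = 169.08 ppm.
(a) Deficit to target: 221 − 169.08 = 51.92 mg/L.
(a) As CaCO₃: 51.92 mg/L × 914,000 L = 47,450 g; ÷ 100.1 = 474.1 mol Ca²⁺.
(a) Mass: 474.1 × 111 = 52,620 g.

(b) Volume: 144,000 US gal × 3.785 L/gal = 545,040 L.
(b) Chlorine deficit: 7.8 − 2.6 = 5.2 ppm = 5.2 mg/L as Cl₂.
(b) Cl₂ equivalent needed: 5.2 mg/L × 545,040 L = 2,834,000 mg = 2834 g.
(b) Product at 62.2% available chlorine: 2834 / 0.622 = 4557 g.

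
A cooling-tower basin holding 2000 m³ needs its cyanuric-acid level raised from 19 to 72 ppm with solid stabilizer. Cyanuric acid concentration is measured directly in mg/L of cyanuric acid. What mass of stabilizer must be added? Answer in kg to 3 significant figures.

Volume: 2000 m³ = 2,000,000 L.
CYA to add: (72 − 19) = 53 mg/L × 2,000,000 L = 106,000 g cyanuric acid.

106 kg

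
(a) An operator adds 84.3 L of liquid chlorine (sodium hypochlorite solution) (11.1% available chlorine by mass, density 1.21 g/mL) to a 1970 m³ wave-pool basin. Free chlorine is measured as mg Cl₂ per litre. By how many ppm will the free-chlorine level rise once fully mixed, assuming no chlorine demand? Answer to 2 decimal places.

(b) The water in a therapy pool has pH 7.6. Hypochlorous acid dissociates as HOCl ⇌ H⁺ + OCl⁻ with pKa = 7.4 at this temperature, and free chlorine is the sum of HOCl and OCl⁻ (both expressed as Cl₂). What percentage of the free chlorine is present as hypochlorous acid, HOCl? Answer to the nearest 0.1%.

(a) Volume: 1970 m³ = 1,970,000 L.
(a) Mass of solution: 84.3 L × 1000 mL/L × 1.21 g/mL = 102,000 g.
(a) Available chlorine delivered: 102,000 g × 0.111 = 11,320 g as Cl₂.
(a) Concentration rise: 11,320 g / 1,970,000 L = 5.747 mg/L = 5.75 ppm.

(b) [OCl⁻]/[HOCl] = 10^(pH − pKa) = 10^(7.6 − 7.4) = 10^0.20 = 1.585.
(b) Fraction as HOCl = 1 / (1 + 1.585) = 0.3869.

(a) 5.75 ppm; (b) 38.7%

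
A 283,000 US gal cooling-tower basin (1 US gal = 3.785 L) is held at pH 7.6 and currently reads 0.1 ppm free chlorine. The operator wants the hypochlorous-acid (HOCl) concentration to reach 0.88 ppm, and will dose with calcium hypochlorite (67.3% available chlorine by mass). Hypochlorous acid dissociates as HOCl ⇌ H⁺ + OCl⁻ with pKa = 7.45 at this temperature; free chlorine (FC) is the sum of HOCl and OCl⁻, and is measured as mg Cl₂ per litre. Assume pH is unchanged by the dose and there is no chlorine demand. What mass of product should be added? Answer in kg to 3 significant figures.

3.22 kg

Volume: 283,000 US gal × 3.785 L/gal = 1,071,155 L.
[OCl⁻]/[HOCl] = 10^(pH − pKa) = 10^(7.6 − 7.45) = 1.413; fraction as HOCl = 1/(1 + 1.413) = 0.4145.
Free chlorine required for 0.88 ppm HOCl: 0.88 / 0.4145 = 2.123 ppm.
FC to add: 2.123 − 0.1 = 2.023 mg/L as Cl₂.
Cl₂ equivalent: 2.023 mg/L × 1,071,155 L = 2167 g.
Product at 67.3% available Cl: 2167 / 0.673 = 3220 g.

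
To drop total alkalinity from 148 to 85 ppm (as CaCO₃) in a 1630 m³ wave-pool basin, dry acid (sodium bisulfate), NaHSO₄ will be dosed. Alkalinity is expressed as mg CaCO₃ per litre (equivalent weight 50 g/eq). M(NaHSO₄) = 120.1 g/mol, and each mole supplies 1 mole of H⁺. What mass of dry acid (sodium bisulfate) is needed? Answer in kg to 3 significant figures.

Volume: 1630 m³ = 1,630,000 L.
Alkalinity to neutralize: (148 − 85) = 63 mg/L as CaCO₃ × 1,630,000 L = 102,700 g as CaCO₃.
Equivalents of H⁺ required: 102,700 ÷ 50 g/eq = 2054 eq = 2054 mol NaHSO₄.
Mass of NaHSO₄: 2054 × 120.1 = 246,700 g.

247 kg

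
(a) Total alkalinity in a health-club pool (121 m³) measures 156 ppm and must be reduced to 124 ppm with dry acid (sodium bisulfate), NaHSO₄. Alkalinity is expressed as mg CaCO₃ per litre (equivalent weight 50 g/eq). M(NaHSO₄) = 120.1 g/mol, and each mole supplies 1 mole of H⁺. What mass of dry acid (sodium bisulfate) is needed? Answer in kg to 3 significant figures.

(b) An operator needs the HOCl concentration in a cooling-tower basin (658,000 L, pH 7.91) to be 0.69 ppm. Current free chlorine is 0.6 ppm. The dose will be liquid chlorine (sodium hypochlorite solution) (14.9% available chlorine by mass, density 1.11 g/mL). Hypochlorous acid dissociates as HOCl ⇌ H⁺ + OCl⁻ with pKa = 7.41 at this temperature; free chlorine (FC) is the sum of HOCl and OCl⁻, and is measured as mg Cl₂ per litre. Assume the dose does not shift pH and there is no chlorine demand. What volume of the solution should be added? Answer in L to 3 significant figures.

(a) Volume: 121 m³ = 121,000 L.
(a) Alkalinity to neutralize: (156 − 124) = 32 mg/L as CaCO₃ × 121,000 L = 3872 g as CaCO₃.
(a) Equivalents of H⁺ required: 3872 ÷ 50 g/eq = 77.44 eq = 77.44 mol NaHSO₄.
(a) Mass of NaHSO₄: 77.44 × 120.1 = 9301 g.

(b) [OCl⁻]/[HOCl] = 10^(pH − pKa) = 10^(7.91 − 7.41) = 3.162; fraction as HOCl = 1/(1 + 3.162) = 0.2403.
(b) Free chlorine required for 0.69 ppm HOCl: 0.69 / 0.2403 = 2.872 ppm.
(b) FC to add: 2.872 − 0.6 = 2.272 mg/L as Cl₂.
(b) Cl₂ equivalent: 2.272 mg/L × 658,000 L = 1495 g.
(b) Product at 14.9% available Cl: 1495 / 0.149 = 10,030 g.
(b) Volume: 10,030 g ÷ 1.11 g/mL = 9039 mL.

(a) 9.30 kg; (b) 9.04 L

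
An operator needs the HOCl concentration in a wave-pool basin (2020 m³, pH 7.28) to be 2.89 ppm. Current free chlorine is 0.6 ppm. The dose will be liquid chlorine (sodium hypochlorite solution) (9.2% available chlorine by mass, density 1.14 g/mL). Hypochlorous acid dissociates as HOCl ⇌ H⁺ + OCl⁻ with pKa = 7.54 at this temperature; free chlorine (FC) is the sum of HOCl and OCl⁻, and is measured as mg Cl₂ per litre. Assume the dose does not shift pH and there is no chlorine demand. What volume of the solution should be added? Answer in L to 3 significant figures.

74.7 L

Volume: 2020 m³ = 2,020,000 L.
[OCl⁻]/[HOCl] = 10^(pH − pKa) = 10^(7.28 − 7.54) = 0.5495; fraction as HOCl = 1/(1 + 0.5495) = 0.6454.
Free chlorine required for 2.89 ppm HOCl: 2.89 / 0.6454 = 4.478 ppm.
FC to add: 4.478 − 0.6 = 3.878 mg/L as Cl₂.
Cl₂ equivalent: 3.878 mg/L × 2,020,000 L = 7834 g.
Product at 9.2% available Cl: 7834 / 0.092 = 85,150 g.
Volume: 85,150 g ÷ 1.14 g/mL = 74,690 mL.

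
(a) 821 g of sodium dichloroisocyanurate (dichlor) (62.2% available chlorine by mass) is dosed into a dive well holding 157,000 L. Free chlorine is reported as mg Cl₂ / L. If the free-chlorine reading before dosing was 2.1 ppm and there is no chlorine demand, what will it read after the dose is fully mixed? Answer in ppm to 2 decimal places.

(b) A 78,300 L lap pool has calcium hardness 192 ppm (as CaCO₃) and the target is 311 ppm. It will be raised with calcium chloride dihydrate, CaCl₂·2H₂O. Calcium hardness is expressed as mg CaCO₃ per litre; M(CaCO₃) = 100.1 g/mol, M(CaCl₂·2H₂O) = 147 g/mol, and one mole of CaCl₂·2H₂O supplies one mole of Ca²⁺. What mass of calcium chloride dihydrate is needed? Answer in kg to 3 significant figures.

(a) 5.35 ppm; (b) 13.7 kg

(a) Available chlorine delivered: 821 g × 0.622 = 510.7 g as Cl₂.
(a) Concentration rise: 510.7 g / 157,000 L = 3.253 mg/L = 3.25 ppm.
(a) Final FC: 2.1 + 3.25 = 5.35 ppm.

(b) Hardness to add: (311 − 192) = 119 mg/L as CaCO₃ × 78,300 L = 9318 g as CaCO₃.
(b) Moles of Ca²⁺ (1 mol Ca²⁺ ≡ 1 mol CaCO₃): 9318 / 100.1 g/mol = 93.08 mol.
(b) Mass of CaCl₂·2H₂O: 93.08 × 147 = 13,680 g.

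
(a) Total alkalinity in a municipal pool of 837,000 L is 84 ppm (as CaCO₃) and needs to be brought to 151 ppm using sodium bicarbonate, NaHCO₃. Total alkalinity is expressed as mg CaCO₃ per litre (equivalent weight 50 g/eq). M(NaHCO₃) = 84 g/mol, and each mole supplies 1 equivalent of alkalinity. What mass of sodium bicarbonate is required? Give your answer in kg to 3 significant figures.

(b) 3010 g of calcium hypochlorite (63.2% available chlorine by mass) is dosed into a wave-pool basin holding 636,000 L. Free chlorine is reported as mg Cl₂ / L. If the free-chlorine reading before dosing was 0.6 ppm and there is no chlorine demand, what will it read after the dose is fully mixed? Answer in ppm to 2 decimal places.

(a) 94.2 kg; (b) 3.59 ppm

(a) Alkalinity to add: (151 − 84) = 67 mg/L as CaCO₃ × 837,000 L = 56,080 g as CaCO₃.
(a) Equivalents: 56,080 g ÷ 50 g/eq = 1122 eq.
(a) NaHCO₃ supplies 1 eq per mole → 1122 mol.
(a) Mass: 1122 mol × 84 g/mol = 94,210 g.

(b) Available chlorine delivered: 3010 g × 0.632 = 1902 g as Cl₂.
(b) Concentration rise: 1902 g / 636,000 L = 2.991 mg/L = 2.99 ppm.
(b) Final FC: 0.6 + 2.99 = 3.59 ppm.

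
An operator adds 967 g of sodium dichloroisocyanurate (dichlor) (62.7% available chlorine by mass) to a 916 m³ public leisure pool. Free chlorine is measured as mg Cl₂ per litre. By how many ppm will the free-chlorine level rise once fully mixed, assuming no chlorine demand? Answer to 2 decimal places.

0.66 ppm

Volume: 916 m³ = 916,000 L.
Available chlorine delivered: 967 g × 0.627 = 606.3 g as Cl₂.
Concentration rise: 606.3 g / 916,000 L = 0.6619 mg/L = 0.66 ppm.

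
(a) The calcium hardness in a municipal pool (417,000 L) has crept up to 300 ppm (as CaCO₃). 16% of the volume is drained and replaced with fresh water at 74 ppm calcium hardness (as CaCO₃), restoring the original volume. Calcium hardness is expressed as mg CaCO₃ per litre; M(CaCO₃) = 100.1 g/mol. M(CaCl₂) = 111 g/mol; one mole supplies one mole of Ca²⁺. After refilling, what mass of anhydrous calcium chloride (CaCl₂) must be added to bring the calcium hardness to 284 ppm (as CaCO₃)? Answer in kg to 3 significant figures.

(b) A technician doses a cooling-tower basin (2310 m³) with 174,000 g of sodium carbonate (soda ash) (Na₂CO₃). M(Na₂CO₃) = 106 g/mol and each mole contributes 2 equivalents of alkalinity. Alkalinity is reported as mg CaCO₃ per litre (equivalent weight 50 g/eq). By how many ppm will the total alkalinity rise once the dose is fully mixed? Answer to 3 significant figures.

(a) After draining 16% and refilling: 300 × 0.84 + 74 × 0.16 = 263.84 ppm.
(a) Deficit to target: 284 − 263.84 = 20.16 mg/L.
(a) As CaCO₃: 20.16 mg/L × 417,000 L = 8407 g; ÷ 100.1 = 83.98 mol Ca²⁺.
(a) Mass: 83.98 × 111 = 9322 g.

(b) Volume: 2310 m³ = 2,310,000 L.
(b) Moles of Na₂CO₃: 174,000 g ÷ 106 g/mol = 1642 mol → 3283 eq of alkalinity.
(b) As CaCO₃: 3283 eq × 50 g/eq = 164,200 g.
(b) Rise: 164,200 g / 2,310,000 L × 1000 = 71.06 mg/L.

(a) 9.32 kg; (b) 71.1 ppm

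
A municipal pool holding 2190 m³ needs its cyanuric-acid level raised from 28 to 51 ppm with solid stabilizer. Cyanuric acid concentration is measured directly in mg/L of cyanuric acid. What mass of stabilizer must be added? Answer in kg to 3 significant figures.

50.4 kg

Volume: 2190 m³ = 2,190,000 L.
CYA to add: (51 − 28) = 23 mg/L × 2,190,000 L = 50,370 g cyanuric acid.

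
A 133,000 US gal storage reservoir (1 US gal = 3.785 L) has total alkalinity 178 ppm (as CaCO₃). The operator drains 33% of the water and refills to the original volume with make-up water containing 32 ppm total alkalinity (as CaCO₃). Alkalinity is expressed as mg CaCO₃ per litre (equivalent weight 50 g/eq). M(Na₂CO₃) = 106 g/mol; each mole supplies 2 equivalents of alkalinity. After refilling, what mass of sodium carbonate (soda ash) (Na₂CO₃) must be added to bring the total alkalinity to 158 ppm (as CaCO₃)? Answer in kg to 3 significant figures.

15.0 kg

Volume: 133,000 US gal × 3.785 L/gal = 503,405 L.
After draining 33% and refilling: 178 × 0.67 + 32 × 0.33 = 129.82 ppm.
Deficit to target: 158 − 129.82 = 28.18 mg/L.
As CaCO₃: 28.18 mg/L × 503,405 L = 14,190 g; ÷ 50 g/eq ÷ 2 = 141.9 mol Na₂CO₃.
Mass: 141.9 × 106 = 15,040 g.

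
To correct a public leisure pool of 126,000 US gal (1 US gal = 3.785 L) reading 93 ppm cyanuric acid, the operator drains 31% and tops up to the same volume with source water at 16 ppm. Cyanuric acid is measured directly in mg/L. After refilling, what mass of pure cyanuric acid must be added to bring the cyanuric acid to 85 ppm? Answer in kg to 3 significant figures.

7.57 kg

Volume: 126,000 US gal × 3.785 L/gal = 476,910 L.
After draining 31% and refilling: 93 × 0.69 + 16 × 0.31 = 69.13 ppm.
Deficit to target: 85 − 69.13 = 15.87 mg/L.
Mass: 15.87 mg/L × 476,910 L = 7569 g cyanuric acid.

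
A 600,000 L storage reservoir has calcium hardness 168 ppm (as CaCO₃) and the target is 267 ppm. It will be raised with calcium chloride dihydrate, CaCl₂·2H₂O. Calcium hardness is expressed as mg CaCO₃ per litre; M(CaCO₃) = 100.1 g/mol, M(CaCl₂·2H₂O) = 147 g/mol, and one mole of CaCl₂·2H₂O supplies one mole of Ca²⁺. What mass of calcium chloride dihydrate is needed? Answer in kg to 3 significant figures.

87.2 kg

Hardness to add: (267 − 168) = 99 mg/L as CaCO₃ × 600,000 L = 59,400 g as CaCO₃.
Moles of Ca²⁺ (1 mol Ca²⁺ ≡ 1 mol CaCO₃): 59,400 / 100.1 g/mol = 593.4 mol.
Mass of CaCl₂·2H₂O: 593.4 × 147 = 87,230 g.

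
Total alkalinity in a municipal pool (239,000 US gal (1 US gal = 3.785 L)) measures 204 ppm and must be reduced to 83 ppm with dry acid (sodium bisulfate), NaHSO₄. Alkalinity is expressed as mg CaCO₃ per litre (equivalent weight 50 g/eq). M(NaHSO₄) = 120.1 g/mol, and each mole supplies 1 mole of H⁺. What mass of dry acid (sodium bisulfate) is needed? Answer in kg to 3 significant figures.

263 kg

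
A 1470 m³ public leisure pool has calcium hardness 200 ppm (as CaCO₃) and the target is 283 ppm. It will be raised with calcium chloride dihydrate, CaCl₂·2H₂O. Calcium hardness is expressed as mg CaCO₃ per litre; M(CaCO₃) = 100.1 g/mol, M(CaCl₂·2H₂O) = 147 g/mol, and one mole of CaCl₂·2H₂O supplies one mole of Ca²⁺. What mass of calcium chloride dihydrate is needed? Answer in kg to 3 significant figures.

Volume: 1470 m³ = 1,470,000 L.
Hardness to add: (283 − 200) = 83 mg/L as CaCO₃ × 1,470,000 L = 122,000 g as CaCO₃.
Moles of Ca²⁺ (1 mol Ca²⁺ ≡ 1 mol CaCO₃): 122,000 / 100.1 g/mol = 1219 mol.
Mass of CaCl₂·2H₂O: 1219 × 147 = 179,200 g.

179 kg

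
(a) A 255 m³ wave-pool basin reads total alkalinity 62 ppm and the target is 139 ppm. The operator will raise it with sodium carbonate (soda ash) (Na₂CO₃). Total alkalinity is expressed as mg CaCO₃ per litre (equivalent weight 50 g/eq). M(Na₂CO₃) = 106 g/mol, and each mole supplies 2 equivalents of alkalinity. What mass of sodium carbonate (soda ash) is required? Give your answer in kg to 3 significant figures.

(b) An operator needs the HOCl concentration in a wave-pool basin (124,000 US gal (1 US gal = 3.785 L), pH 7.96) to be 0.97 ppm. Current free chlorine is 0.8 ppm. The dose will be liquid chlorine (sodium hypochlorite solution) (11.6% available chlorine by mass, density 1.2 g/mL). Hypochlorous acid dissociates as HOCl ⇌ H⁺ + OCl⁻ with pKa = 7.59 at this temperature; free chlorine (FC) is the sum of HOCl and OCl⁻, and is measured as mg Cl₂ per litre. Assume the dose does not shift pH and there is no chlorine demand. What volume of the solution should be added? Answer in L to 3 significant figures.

(a) Volume: 255 m³ = 255,000 L.
(a) Alkalinity to add: (139 − 62) = 77 mg/L as CaCO₃ × 255,000 L = 19,640 g as CaCO₃.
(a) Equivalents: 19,640 g ÷ 50 g/eq = 392.7 eq.
(a) Each mole of Na₂CO₃ supplies 2 eq, so 392.7 / 2 = 196.3 mol.
(a) Mass: 196.3 mol × 106 g/mol = 20,810 g.

(b) Volume: 124,000 US gal × 3.785 L/gal = 469,340 L.
(b) [OCl⁻]/[HOCl] = 10^(pH − pKa) = 10^(7.96 − 7.59) = 2.344; fraction as HOCl = 1/(1 + 2.344) = 0.299.
(b) Free chlorine required for 0.97 ppm HOCl: 0.97 / 0.299 = 3.244 ppm.
(b) FC to add: 3.244 − 0.8 = 2.444 mg/L as Cl₂.
(b) Cl₂ equivalent: 2.444 mg/L × 469,340 L = 1147 g.
(b) Product at 11.6% available Cl: 1147 / 0.116 = 9888 g.
(b) Volume: 9888 g ÷ 1.2 g/mL = 8240 mL.

(a) 20.8 kg; (b) 8.24 L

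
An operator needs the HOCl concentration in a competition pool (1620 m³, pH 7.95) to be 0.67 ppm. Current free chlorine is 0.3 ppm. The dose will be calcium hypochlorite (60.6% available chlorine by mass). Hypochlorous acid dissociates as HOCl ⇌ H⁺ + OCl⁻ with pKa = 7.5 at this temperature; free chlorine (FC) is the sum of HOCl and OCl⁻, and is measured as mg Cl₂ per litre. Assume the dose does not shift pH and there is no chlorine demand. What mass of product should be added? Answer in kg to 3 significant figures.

6.04 kg

Volume: 1620 m³ = 1,620,000 L.
[OCl⁻]/[HOCl] = 10^(pH − pKa) = 10^(7.95 − 7.5) = 2.818; fraction as HOCl = 1/(1 + 2.818) = 0.2619.
Free chlorine required for 0.67 ppm HOCl: 0.67 / 0.2619 = 2.558 ppm.
FC to add: 2.558 − 0.3 = 2.258 mg/L as Cl₂.
Cl₂ equivalent: 2.258 mg/L × 1,620,000 L = 3658 g.
Product at 60.6% available Cl: 3658 / 0.606 = 6037 g.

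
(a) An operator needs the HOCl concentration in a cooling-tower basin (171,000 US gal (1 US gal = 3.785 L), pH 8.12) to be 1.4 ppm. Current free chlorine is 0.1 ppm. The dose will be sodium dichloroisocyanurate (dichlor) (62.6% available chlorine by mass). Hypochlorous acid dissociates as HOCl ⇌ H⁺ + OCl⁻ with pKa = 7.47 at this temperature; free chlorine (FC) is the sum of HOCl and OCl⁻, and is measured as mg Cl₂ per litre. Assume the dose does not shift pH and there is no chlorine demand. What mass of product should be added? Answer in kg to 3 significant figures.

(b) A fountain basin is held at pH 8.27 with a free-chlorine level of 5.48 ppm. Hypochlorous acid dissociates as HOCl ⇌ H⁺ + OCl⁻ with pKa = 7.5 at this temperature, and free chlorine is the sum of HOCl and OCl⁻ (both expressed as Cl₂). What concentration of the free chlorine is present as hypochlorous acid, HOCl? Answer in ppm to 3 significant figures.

(a) 7.81 kg; (b) 0.796 ppm

(a) Volume: 171,000 US gal × 3.785 L/gal = 647,235 L.
(a) [OCl⁻]/[HOCl] = 10^(pH − pKa) = 10^(8.12 − 7.47) = 4.467; fraction as HOCl = 1/(1 + 4.467) = 0.1829.
(a) Free chlorine required for 1.4 ppm HOCl: 1.4 / 0.1829 = 7.654 ppm.
(a) FC to add: 7.654 − 0.1 = 7.554 mg/L as Cl₂.
(a) Cl₂ equivalent: 7.554 mg/L × 647,235 L = 4889 g.
(a) Product at 62.6% available Cl: 4889 / 0.626 = 7810 g.

(b) [OCl⁻]/[HOCl] = 10^(pH − pKa) = 10^(8.27 − 7.5) = 10^0.77 = 5.888.
(b) Fraction as HOCl = 1 / (1 + 5.888) = 0.1452.
(b) HOCl = 0.1452 × 5.48 ppm = 0.7955 ppm.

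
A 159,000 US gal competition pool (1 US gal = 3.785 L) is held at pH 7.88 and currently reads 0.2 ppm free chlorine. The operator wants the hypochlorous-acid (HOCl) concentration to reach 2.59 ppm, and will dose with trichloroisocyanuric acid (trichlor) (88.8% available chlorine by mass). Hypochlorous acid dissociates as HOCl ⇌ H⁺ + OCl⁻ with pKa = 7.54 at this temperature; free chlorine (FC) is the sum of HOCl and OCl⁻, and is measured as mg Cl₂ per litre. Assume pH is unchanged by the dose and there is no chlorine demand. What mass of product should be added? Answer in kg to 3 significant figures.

5.46 kg

Volume: 159,000 US gal × 3.785 L/gal = 601,815 L.
[OCl⁻]/[HOCl] = 10^(pH − pKa) = 10^(7.88 − 7.54) = 2.188; fraction as HOCl = 1/(1 + 2.188) = 0.3137.
Free chlorine required for 2.59 ppm HOCl: 2.59 / 0.3137 = 8.256 ppm.
FC to add: 8.256 − 0.2 = 8.056 mg/L as Cl₂.
Cl₂ equivalent: 8.056 mg/L × 601,815 L = 4848 g.
Product at 88.8% available Cl: 4848 / 0.888 = 5460 g.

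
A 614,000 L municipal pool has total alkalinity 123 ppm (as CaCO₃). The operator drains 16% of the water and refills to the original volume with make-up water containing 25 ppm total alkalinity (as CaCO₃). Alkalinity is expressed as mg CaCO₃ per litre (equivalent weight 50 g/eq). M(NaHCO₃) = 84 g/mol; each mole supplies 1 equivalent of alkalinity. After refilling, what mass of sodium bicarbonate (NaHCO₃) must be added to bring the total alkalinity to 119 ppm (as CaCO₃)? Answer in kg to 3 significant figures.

After draining 16% and refilling: 123 × 0.84 + 25 × 0.16 = 107.32 ppm.
Deficit to target: 119 − 107.32 = 11.68 mg/L.
As CaCO₃: 11.68 mg/L × 614,000 L = 7172 g; ÷ 50 g/eq ÷ 1 = 143.4 mol NaHCO₃.
Mass: 143.4 × 84 = 12,050 g.

12.0 kg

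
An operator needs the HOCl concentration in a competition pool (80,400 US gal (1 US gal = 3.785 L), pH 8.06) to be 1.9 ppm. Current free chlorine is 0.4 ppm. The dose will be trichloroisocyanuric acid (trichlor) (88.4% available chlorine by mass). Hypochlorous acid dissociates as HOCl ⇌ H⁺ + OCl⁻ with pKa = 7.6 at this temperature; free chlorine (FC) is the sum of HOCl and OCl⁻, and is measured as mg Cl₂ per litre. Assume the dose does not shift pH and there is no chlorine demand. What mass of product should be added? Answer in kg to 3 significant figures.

2.40 kg

Volume: 80,400 US gal × 3.785 L/gal = 304,314 L.
[OCl⁻]/[HOCl] = 10^(pH − pKa) = 10^(8.06 − 7.6) = 2.884; fraction as HOCl = 1/(1 + 2.884) = 0.2575.
Free chlorine required for 1.9 ppm HOCl: 1.9 / 0.2575 = 7.38 ppm.
FC to add: 7.38 − 0.4 = 6.98 mg/L as Cl₂.
Cl₂ equivalent: 6.98 mg/L × 304,314 L = 2124 g.
Product at 88.4% available Cl: 2124 / 0.884 = 2403 g.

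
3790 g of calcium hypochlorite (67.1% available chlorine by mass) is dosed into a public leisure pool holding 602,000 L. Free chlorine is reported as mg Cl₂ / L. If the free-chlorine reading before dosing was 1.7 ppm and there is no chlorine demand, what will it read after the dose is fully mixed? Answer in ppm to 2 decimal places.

5.92 ppm

Available chlorine delivered: 3790 g × 0.671 = 2543 g as Cl₂.
Concentration rise: 2543 g / 602,000 L = 4.224 mg/L = 4.22 ppm.
Final FC: 1.7 + 4.22 = 5.92 ppm.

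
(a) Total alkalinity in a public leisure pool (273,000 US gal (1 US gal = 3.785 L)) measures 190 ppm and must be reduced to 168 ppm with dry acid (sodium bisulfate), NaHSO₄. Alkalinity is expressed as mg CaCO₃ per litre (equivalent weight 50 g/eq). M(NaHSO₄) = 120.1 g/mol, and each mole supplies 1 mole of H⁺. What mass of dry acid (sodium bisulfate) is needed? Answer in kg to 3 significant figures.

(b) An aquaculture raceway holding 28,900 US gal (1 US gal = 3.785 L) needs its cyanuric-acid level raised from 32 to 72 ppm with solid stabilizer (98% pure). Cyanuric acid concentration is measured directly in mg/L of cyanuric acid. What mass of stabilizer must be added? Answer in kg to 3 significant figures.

(a) Volume: 273,000 US gal × 3.785 L/gal = 1,033,305 L.
(a) Alkalinity to neutralize: (190 − 168) = 22 mg/L as CaCO₃ × 1,033,305 L = 22,730 g as CaCO₃.
(a) Equivalents of H⁺ required: 22,730 ÷ 50 g/eq = 454.7 eq = 454.7 mol NaHSO₄.
(a) Mass of NaHSO₄: 454.7 × 120.1 = 54,600 g.

(b) Volume: 28,900 US gal × 3.785 L/gal = 109,386 L.
(b) CYA to add: (72 − 32) = 40 mg/L × 109,386 L = 4375 g cyanuric acid.
(b) At 98% purity: 4375 / 0.98 = 4465 g product.

(a) 54.6 kg; (b) 4.46 kg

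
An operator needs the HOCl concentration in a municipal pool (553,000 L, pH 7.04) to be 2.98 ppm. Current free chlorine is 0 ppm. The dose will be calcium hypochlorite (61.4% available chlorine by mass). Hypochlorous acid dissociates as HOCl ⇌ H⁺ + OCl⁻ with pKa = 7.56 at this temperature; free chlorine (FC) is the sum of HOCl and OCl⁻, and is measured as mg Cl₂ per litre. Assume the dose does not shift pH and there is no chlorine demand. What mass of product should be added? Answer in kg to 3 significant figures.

3.49 kg

[OCl⁻]/[HOCl] = 10^(pH − pKa) = 10^(7.04 − 7.56) = 0.302; fraction as HOCl = 1/(1 + 0.302) = 0.7681.
Free chlorine required for 2.98 ppm HOCl: 2.98 / 0.7681 = 3.88 ppm.
FC to add: 3.88 − 0 = 3.88 mg/L as Cl₂.
Cl₂ equivalent: 3.88 mg/L × 553,000 L = 2146 g.
Product at 61.4% available Cl: 2146 / 0.614 = 3494 g.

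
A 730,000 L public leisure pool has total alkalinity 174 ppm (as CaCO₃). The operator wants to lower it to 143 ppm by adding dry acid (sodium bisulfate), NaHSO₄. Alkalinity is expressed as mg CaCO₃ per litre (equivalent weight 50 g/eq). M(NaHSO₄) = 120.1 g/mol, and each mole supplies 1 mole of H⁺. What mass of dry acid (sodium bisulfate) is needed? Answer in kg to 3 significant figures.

54.4 kg

Alkalinity to neutralize: (174 − 143) = 31 mg/L as CaCO₃ × 730,000 L = 22,630 g as CaCO₃.
Equivalents of H⁺ required: 22,630 ÷ 50 g/eq = 452.6 eq = 452.6 mol NaHSO₄.
Mass of NaHSO₄: 452.6 × 120.1 = 54,360 g.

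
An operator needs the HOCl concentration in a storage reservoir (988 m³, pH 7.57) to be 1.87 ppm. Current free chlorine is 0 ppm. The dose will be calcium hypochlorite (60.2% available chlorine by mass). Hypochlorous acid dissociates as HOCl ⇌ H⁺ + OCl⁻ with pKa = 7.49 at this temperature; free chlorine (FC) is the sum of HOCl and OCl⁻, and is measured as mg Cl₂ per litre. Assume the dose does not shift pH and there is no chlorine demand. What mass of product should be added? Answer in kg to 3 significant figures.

6.76 kg

Volume: 988 m³ = 988,000 L.
[OCl⁻]/[HOCl] = 10^(pH − pKa) = 10^(7.57 − 7.49) = 1.202; fraction as HOCl = 1/(1 + 1.202) = 0.4541.
Free chlorine required for 1.87 ppm HOCl: 1.87 / 0.4541 = 4.118 ppm.
FC to add: 4.118 − 0 = 4.118 mg/L as Cl₂.
Cl₂ equivalent: 4.118 mg/L × 988,000 L = 4069 g.
Product at 60.2% available Cl: 4069 / 0.602 = 6759 g.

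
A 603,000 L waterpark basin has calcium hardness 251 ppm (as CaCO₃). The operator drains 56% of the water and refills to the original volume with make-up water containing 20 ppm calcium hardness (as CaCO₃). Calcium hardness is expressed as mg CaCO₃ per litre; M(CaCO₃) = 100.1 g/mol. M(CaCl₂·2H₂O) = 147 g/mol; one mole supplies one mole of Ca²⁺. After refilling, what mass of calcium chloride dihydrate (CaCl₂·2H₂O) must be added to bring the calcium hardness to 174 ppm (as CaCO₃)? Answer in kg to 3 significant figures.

46.4 kg

After draining 56% and refilling: 251 × 0.44 + 20 × 0.56 = 121.64 ppm.
Deficit to target: 174 − 121.64 = 52.36 mg/L.
As CaCO₃: 52.36 mg/L × 603,000 L = 31,570 g; ÷ 100.1 = 315.4 mol Ca²⁺.
Mass: 315.4 × 147 = 46,370 g.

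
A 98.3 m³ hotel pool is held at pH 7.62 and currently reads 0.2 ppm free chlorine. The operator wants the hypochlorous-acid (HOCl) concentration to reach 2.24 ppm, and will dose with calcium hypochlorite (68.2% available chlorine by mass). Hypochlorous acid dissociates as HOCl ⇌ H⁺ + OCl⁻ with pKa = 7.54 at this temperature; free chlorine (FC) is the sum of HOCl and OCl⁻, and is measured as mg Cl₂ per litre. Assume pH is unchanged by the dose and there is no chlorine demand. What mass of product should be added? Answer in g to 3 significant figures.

Volume: 98.3 m³ = 98,300 L.
[OCl⁻]/[HOCl] = 10^(pH − pKa) = 10^(7.62 − 7.54) = 1.202; fraction as HOCl = 1/(1 + 1.202) = 0.4541.
Free chlorine required for 2.24 ppm HOCl: 2.24 / 0.4541 = 4.933 ppm.
FC to add: 4.933 − 0.2 = 4.733 mg/L as Cl₂.
Cl₂ equivalent: 4.733 mg/L × 98,300 L = 465.3 g.
Product at 68.2% available Cl: 465.3 / 0.682 = 682.2 g.

682 g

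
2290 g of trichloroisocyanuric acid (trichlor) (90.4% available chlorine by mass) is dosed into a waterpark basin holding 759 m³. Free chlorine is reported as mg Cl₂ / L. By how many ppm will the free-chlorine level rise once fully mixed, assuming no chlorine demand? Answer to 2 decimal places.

Volume: 759 m³ = 759,000 L.
Available chlorine delivered: 2290 g × 0.904 = 2070 g as Cl₂.
Concentration rise: 2070 g / 759,000 L = 2.727 mg/L = 2.73 ppm.

2.73 ppm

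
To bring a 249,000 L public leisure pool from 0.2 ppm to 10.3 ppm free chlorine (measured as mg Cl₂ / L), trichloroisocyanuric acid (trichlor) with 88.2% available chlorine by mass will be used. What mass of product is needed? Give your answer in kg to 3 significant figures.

2.85 kg

Chlorine deficit: 10.3 − 0.2 = 10.1 ppm = 10.1 mg/L as Cl₂.
Cl₂ equivalent needed: 10.1 mg/L × 249,000 L = 2,515,000 mg = 2515 g.
Product at 88.2% available chlorine: 2515 / 0.882 = 2851 g.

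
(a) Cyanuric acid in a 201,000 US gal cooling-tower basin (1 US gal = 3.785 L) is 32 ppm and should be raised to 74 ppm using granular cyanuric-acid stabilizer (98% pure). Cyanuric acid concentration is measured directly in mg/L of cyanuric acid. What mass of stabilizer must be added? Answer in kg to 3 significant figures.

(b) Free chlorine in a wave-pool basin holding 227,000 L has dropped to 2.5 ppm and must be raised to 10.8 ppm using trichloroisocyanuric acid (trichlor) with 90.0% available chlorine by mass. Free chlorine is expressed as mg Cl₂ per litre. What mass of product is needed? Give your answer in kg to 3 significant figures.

(a) 32.6 kg; (b) 2.09 kg

(a) Volume: 201,000 US gal × 3.785 L/gal = 760,785 L.
(a) CYA to add: (74 − 32) = 42 mg/L × 760,785 L = 31,950 g cyanuric acid.
(a) At 98% purity: 31,950 / 0.98 = 32,610 g product.

(b) Chlorine deficit: 10.8 − 2.5 = 8.3 ppm = 8.3 mg/L as Cl₂.
(b) Cl₂ equivalent needed: 8.3 mg/L × 227,000 L = 1,884,000 mg = 1884 g.
(b) Product at 90.0% available chlorine: 1884 / 0.9 = 2093 g.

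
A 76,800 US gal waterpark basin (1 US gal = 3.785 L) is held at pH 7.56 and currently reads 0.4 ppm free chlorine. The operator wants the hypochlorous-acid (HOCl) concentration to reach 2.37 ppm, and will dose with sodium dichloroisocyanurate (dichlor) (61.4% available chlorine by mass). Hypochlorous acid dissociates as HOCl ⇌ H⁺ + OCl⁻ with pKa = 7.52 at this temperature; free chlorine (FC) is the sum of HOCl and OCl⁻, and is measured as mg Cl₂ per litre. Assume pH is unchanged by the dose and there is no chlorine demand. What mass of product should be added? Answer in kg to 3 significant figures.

2.16 kg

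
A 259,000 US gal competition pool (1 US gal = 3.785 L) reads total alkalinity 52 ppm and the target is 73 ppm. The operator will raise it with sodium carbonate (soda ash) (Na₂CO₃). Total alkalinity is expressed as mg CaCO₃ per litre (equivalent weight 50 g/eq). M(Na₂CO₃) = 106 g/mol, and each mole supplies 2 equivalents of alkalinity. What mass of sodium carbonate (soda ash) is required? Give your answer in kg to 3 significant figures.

Volume: 259,000 US gal × 3.785 L/gal = 980,315 L.
Alkalinity to add: (73 − 52) = 21 mg/L as CaCO₃ × 980,315 L = 20,590 g as CaCO₃.
Equivalents: 20,590 g ÷ 50 g/eq = 411.7 eq.
Each mole of Na₂CO₃ supplies 2 eq, so 411.7 / 2 = 205.9 mol.
Mass: 205.9 mol × 106 g/mol = 21,820 g.

21.8 kg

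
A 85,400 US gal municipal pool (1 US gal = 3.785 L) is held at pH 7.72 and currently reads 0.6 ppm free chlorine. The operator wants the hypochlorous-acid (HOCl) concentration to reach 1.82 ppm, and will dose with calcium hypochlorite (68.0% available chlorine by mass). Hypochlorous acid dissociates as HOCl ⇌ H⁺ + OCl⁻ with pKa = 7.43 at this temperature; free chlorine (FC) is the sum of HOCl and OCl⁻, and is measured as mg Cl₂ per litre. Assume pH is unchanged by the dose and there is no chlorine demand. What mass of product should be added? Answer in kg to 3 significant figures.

Volume: 85,400 US gal × 3.785 L/gal = 323,239 L.
[OCl⁻]/[HOCl] = 10^(pH − pKa) = 10^(7.72 − 7.43) = 1.95; fraction as HOCl = 1/(1 + 1.95) = 0.339.
Free chlorine required for 1.82 ppm HOCl: 1.82 / 0.339 = 5.369 ppm.
FC to add: 5.369 − 0.6 = 4.769 mg/L as Cl₂.
Cl₂ equivalent: 4.769 mg/L × 323,239 L = 1541 g.
Product at 68.0% available Cl: 1541 / 0.68 = 2267 g.

2.27 kg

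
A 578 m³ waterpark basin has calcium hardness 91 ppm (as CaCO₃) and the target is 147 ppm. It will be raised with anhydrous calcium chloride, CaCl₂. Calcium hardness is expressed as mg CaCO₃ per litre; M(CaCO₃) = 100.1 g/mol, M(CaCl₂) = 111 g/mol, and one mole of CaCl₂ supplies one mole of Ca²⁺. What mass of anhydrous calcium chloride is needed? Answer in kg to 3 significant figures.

Volume: 578 m³ = 578,000 L.
Hardness to add: (147 − 91) = 56 mg/L as CaCO₃ × 578,000 L = 32,370 g as CaCO₃.
Moles of Ca²⁺ (1 mol Ca²⁺ ≡ 1 mol CaCO₃): 32,370 / 100.1 g/mol = 323.4 mol.
Mass of CaCl₂: 323.4 × 111 = 35,890 g.

35.9 kg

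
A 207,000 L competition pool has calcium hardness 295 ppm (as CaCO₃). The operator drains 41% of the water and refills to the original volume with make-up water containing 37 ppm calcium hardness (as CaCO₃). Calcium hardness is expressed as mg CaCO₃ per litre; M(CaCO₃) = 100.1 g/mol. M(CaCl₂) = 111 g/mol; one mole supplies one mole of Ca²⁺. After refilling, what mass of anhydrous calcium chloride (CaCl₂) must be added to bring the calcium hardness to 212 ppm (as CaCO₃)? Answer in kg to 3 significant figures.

5.23 kg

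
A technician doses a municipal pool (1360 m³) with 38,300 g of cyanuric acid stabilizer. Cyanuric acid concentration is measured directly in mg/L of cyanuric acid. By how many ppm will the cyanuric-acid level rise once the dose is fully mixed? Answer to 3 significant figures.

Volume: 1360 m³ = 1,360,000 L.
Rise: 38,300 g / 1,360,000 L × 1000 = 28.16 mg/L.

28.2 ppm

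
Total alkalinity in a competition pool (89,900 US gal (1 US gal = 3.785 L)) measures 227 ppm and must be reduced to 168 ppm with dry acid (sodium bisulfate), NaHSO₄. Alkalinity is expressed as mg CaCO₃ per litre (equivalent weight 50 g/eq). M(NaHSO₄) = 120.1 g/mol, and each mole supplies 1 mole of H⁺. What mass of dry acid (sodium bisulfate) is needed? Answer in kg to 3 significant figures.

Volume: 89,900 US gal × 3.785 L/gal = 340,272 L.
Alkalinity to neutralize: (227 − 168) = 59 mg/L as CaCO₃ × 340,272 L = 20,080 g as CaCO₃.
Equivalents of H⁺ required: 20,080 ÷ 50 g/eq = 401.5 eq = 401.5 mol NaHSO₄.
Mass of NaHSO₄: 401.5 × 120.1 = 48,220 g.

48.2 kg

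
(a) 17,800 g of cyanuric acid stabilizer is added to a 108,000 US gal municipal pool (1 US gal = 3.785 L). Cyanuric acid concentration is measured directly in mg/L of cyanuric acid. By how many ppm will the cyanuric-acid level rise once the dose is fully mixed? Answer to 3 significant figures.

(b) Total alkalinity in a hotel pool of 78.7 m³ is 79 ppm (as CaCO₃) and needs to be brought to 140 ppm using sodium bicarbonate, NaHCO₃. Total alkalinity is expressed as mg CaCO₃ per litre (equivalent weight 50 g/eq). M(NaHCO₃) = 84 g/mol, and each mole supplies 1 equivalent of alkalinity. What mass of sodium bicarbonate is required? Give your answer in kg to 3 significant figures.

(a) Volume: 108,000 US gal × 3.785 L/gal = 408,780 L.
(a) Rise: 17,800 g / 408,780 L × 1000 = 43.54 mg/L.

(b) Volume: 78.7 m³ = 78,700 L.
(b) Alkalinity to add: (140 − 79) = 61 mg/L as CaCO₃ × 78,700 L = 4801 g as CaCO₃.
(b) Equivalents: 4801 g ÷ 50 g/eq = 96.01 eq.
(b) NaHCO₃ supplies 1 eq per mole → 96.01 mol.
(b) Mass: 96.01 mol × 84 g/mol = 8065 g.

(a) 43.5 ppm; (b) 8.07 kg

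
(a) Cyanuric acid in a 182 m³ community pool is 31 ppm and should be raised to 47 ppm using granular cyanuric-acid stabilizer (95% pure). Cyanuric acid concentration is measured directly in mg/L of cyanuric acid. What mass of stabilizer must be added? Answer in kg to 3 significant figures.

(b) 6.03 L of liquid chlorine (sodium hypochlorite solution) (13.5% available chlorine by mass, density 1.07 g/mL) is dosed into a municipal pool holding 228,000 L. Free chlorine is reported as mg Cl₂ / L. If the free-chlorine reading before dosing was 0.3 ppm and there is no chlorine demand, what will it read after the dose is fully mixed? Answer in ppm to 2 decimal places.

(a) Volume: 182 m³ = 182,000 L.
(a) CYA to add: (47 − 31) = 16 mg/L × 182,000 L = 2912 g cyanuric acid.
(a) At 95% purity: 2912 / 0.95 = 3065 g product.

(b) Mass of solution: 6.03 L × 1000 mL/L × 1.07 g/mL = 6452 g.
(b) Available chlorine delivered: 6452 g × 0.135 = 871 g as Cl₂.
(b) Concentration rise: 871 g / 228,000 L = 3.82 mg/L = 3.82 ppm.
(b) Final FC: 0.3 + 3.82 = 4.12 ppm.

(a) 3.07 kg; (b) 4.12 ppm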